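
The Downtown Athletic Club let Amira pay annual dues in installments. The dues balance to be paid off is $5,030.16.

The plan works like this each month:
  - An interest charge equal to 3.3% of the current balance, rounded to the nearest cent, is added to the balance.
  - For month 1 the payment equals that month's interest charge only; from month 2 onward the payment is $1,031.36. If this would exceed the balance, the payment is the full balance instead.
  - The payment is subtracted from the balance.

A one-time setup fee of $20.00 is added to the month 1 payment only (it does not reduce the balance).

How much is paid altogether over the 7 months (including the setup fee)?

$5,764.47

Month 1: $5,030.16 +$166.00 interest = $5,196.16; pay $166.00 (+ $20.00 fee) → $5,030.16
Month 2: $5,030.16 +$166.00 interest = $5,196.16; pay $1,031.36 → $4,164.80
Month 3: $4,164.80 +$137.44 interest = $4,302.24; pay $1,031.36 → $3,270.88
Month 4: $3,270.88 +$107.94 interest = $3,378.82; pay $1,031.36 → $2,347.46
Month 5: $2,347.46 +$77.47 interest = $2,424.93; pay $1,031.36 → $1,393.57
Month 6: $1,393.57 +$45.99 interest = $1,439.56; pay $1,031.36 → $408.20
Month 7: $408.20 +$13.47 interest = $421.67; pay $421.67 → $0.00
Total paid: $5,764.47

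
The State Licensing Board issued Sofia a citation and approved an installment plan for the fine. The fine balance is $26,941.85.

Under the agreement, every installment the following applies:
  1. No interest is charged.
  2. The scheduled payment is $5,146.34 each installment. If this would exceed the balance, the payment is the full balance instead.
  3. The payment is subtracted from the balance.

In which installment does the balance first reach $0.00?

6

Installment 1: $26,941.85 − $5,146.34 → $21,795.51
Installment 2: $21,795.51 − $5,146.34 → $16,649.17
Installment 3: $16,649.17 − $5,146.34 → $11,502.83
Installment 4: $11,502.83 − $5,146.34 → $6,356.49
Installment 5: $6,356.49 − $5,146.34 → $1,210.15
Installment 6: $1,210.15 − $1,210.15 → $0.00
Balance reaches $0.00 in installment 6.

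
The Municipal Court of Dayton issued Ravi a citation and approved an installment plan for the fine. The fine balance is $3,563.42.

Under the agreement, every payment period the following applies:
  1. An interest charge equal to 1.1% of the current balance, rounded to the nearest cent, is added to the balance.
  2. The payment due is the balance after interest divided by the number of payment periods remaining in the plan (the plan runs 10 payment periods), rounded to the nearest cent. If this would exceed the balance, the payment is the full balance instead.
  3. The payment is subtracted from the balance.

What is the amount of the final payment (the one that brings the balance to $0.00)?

$397.54

Payment period 1: $3,563.42 +$39.20 interest = $3,602.62; pay $360.26 → $3,242.36
Payment period 2: $3,242.36 +$35.67 interest = $3,278.03; pay $364.23 → $2,913.80
Payment period 3: $2,913.80 +$32.05 interest = $2,945.85; pay $368.23 → $2,577.62
Payment period 4: $2,577.62 +$28.35 interest = $2,605.97; pay $372.28 → $2,233.69
Payment period 5: $2,233.69 +$24.57 interest = $2,258.26; pay $376.38 → $1,881.88
Payment period 6: $1,881.88 +$20.70 interest = $1,902.58; pay $380.52 → $1,522.06
Payment period 7: $1,522.06 +$16.74 interest = $1,538.80; pay $384.70 → $1,154.10
Payment period 8: $1,154.10 +$12.70 interest = $1,166.80; pay $388.93 → $777.87
Payment period 9: $777.87 +$8.56 interest = $786.43; pay $393.22 → $393.21
Payment period 10: $393.21 +$4.33 interest = $397.54; pay $397.54 → $0.00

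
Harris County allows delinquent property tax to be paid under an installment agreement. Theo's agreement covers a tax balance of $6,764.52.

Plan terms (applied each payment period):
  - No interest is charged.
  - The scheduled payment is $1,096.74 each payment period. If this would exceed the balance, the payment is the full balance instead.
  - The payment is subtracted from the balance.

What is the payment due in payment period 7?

Payment period 1: $6,764.52 − $1,096.74 → $5,667.78
Payment period 2: $5,667.78 − $1,096.74 → $4,571.04
Payment period 3: $4,571.04 − $1,096.74 → $3,474.30
Payment period 4: $3,474.30 − $1,096.74 → $2,377.56
Payment period 5: $2,377.56 − $1,096.74 → $1,280.82
Payment period 6: $1,280.82 − $1,096.74 → $184.08
Payment period 7: $184.08 − $184.08 → $0.00

$184.08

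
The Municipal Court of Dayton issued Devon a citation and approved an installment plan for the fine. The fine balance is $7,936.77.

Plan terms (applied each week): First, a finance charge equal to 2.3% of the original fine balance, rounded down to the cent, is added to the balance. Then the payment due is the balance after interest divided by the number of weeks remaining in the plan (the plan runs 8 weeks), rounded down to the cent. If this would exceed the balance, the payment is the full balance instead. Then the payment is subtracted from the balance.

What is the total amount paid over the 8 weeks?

$9,397.09

# | Opening | Interest | Payment | End bal
1 | $7,936.77 | $182.54 | $1,014.91 | $7,104.40
2 | $7,104.40 | $182.54 | $1,040.99 | $6,245.95
3 | $6,245.95 | $182.54 | $1,071.41 | $5,357.08
4 | $5,357.08 | $182.54 | $1,107.92 | $4,431.70
5 | $4,431.70 | $182.54 | $1,153.56 | $3,460.68
6 | $3,460.68 | $182.54 | $1,214.40 | $2,428.82
7 | $2,428.82 | $182.54 | $1,305.68 | $1,305.68
8 | $1,305.68 | $182.54 | $1,488.22 | $0.00
Total paid: $9,397.09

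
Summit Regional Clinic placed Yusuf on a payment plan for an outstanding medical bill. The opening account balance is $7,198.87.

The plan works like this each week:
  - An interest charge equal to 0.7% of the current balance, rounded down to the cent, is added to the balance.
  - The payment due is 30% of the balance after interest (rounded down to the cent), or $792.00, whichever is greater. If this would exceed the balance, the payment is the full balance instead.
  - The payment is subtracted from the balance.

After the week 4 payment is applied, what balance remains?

$1,747.08

# | Opening | Interest | Payment | End bal
1 | $7,198.87 | $50.39 | $2,174.77 | $5,074.49
2 | $5,074.49 | $35.52 | $1,533.00 | $3,577.01
3 | $3,577.01 | $25.03 | $1,080.61 | $2,521.43
4 | $2,521.43 | $17.65 | $792.00 | $1,747.08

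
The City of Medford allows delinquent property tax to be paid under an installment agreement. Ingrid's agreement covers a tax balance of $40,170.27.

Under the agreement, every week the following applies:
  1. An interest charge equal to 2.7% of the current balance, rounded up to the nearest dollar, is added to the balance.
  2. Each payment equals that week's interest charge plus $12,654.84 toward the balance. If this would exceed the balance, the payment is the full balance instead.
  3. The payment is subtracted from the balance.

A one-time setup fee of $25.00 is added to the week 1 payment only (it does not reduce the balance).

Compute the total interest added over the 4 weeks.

Week 1: $40,170.27 +$1,085.00 interest = $41,255.27; pay $13,739.84 (+ $25.00 fee) → $27,515.43
Week 2: $27,515.43 +$743.00 interest = $28,258.43; pay $13,397.84 → $14,860.59
Week 3: $14,860.59 +$402.00 interest = $15,262.59; pay $13,056.84 → $2,205.75
Week 4: $2,205.75 +$60.00 interest = $2,265.75; pay $2,265.75 → $0.00
Total interest: $1,085.00 + $743.00 + $402.00 + $60.00 = $2,290.00

$2,290.00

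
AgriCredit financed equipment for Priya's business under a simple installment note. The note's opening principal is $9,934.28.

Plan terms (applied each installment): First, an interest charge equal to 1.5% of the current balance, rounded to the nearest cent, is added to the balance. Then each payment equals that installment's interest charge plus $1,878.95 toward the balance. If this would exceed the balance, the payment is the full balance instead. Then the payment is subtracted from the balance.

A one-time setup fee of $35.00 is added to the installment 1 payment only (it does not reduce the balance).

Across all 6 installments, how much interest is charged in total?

$471.32

Installment 1: $9,934.28 +$149.01 interest = $10,083.29; pay $2,027.96 (+ $35.00 fee) → $8,055.33
Installment 2: $8,055.33 +$120.83 interest = $8,176.16; pay $1,999.78 → $6,176.38
Installment 3: $6,176.38 +$92.65 interest = $6,269.03; pay $1,971.60 → $4,297.43
Installment 4: $4,297.43 +$64.46 interest = $4,361.89; pay $1,943.41 → $2,418.48
Installment 5: $2,418.48 +$36.28 interest = $2,454.76; pay $1,915.23 → $539.53
Installment 6: $539.53 +$8.09 interest = $547.62; pay $547.62 → $0.00
Total interest: $149.01 + $120.83 + $92.65 + $64.46 + $36.28 + $8.09 = $471.32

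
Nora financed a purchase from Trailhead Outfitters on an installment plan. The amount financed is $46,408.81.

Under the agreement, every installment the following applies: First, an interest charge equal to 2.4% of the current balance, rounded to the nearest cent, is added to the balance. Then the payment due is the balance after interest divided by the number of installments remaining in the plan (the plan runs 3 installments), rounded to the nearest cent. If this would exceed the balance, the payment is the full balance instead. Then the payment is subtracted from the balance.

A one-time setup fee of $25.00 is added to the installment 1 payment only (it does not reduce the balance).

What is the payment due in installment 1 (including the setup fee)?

# | Opening | Interest | Payment | Fee | End bal
1 | $46,408.81 | $1,113.81 | $15,840.87 | $25.00 | $31,681.75

$15,865.87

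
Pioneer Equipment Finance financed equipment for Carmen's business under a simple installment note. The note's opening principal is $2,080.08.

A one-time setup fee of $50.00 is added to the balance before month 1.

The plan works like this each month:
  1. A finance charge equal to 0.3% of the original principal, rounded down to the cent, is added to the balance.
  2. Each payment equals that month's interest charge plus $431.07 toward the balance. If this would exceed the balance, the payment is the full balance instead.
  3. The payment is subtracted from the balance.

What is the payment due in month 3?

$437.31

Month 1: opening $2,130.08; interest $6.24 → $2,136.32; payment $437.31; balance $1,699.01
Month 2: opening $1,699.01; interest $6.24 → $1,705.25; payment $437.31; balance $1,267.94
Month 3: opening $1,267.94; interest $6.24 → $1,274.18; payment $437.31; balance $836.87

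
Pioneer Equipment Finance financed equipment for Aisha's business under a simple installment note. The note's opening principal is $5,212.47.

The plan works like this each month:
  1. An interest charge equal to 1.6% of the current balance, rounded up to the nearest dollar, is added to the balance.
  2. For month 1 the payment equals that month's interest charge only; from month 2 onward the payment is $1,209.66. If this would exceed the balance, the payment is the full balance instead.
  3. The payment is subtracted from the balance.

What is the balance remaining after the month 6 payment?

$0.00

# | Opening | Interest | Payment | End bal
1 | $5,212.47 | $84.00 | $84.00 | $5,212.47
2 | $5,212.47 | $84.00 | $1,209.66 | $4,086.81
3 | $4,086.81 | $66.00 | $1,209.66 | $2,943.15
4 | $2,943.15 | $48.00 | $1,209.66 | $1,781.49
5 | $1,781.49 | $29.00 | $1,209.66 | $600.83
6 | $600.83 | $10.00 | $610.83 | $0.00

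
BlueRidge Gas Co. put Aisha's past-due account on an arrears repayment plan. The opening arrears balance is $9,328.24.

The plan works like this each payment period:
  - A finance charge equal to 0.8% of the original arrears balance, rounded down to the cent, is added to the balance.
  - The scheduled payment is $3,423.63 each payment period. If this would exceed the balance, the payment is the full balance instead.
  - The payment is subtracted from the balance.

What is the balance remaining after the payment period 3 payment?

$0.00

Payment period 1: $9,328.24 +$74.62 interest = $9,402.86; pay $3,423.63 → $5,979.23
Payment period 2: $5,979.23 +$74.62 interest = $6,053.85; pay $3,423.63 → $2,630.22
Payment period 3: $2,630.22 +$74.62 interest = $2,704.84; pay $2,704.84 → $0.00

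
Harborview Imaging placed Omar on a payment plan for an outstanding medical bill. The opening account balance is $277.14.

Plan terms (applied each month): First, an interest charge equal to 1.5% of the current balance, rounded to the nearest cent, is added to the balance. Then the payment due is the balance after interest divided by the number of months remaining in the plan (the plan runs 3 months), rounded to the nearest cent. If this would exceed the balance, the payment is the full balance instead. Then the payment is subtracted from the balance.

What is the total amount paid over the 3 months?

# | Opening | Interest | Payment | End bal
1 | $277.14 | $4.16 | $93.77 | $187.53
2 | $187.53 | $2.81 | $95.17 | $95.17
3 | $95.17 | $1.43 | $96.60 | $0.00
Total paid: $285.54

$285.54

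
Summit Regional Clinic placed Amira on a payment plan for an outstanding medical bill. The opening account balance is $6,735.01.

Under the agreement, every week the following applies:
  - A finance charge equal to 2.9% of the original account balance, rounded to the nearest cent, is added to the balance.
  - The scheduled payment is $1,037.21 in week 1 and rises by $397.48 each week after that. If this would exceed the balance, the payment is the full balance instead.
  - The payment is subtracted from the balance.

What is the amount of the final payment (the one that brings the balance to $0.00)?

$1,177.89

# | Opening | Interest | Payment | End bal
1 | $6,735.01 | $195.32 | $1,037.21 | $5,893.12
2 | $5,893.12 | $195.32 | $1,434.69 | $4,653.75
3 | $4,653.75 | $195.32 | $1,832.17 | $3,016.90
4 | $3,016.90 | $195.32 | $2,229.65 | $982.57
5 | $982.57 | $195.32 | $1,177.89 | $0.00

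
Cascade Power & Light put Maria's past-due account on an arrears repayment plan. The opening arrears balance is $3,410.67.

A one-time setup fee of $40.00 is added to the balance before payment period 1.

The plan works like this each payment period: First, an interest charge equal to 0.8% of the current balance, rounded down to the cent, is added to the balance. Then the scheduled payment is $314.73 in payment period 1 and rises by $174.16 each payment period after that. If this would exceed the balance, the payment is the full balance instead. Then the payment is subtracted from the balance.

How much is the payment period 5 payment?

$1,011.37

# | Opening | Interest | Payment | End bal
1 | $3,450.67 | $27.60 | $314.73 | $3,163.54
2 | $3,163.54 | $25.30 | $488.89 | $2,699.95
3 | $2,699.95 | $21.59 | $663.05 | $2,058.49
4 | $2,058.49 | $16.46 | $837.21 | $1,237.74
5 | $1,237.74 | $9.90 | $1,011.37 | $236.27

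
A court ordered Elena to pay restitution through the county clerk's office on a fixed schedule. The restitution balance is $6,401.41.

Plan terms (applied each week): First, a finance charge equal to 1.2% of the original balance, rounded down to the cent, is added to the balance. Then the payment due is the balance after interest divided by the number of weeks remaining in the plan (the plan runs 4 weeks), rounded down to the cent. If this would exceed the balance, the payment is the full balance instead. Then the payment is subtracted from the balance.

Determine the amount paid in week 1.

Week 1: opening $6,401.41; interest $76.81 → $6,478.22; payment $1,619.55; balance $4,858.67

$1,619.55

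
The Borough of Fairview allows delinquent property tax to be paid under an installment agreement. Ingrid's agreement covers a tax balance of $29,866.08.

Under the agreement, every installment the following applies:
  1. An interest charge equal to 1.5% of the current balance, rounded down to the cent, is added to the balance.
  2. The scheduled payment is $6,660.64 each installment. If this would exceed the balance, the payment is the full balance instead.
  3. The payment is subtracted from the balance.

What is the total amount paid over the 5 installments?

Installment 1: opening $29,866.08; interest $447.99 → $30,314.07; payment $6,660.64; balance $23,653.43
Installment 2: opening $23,653.43; interest $354.80 → $24,008.23; payment $6,660.64; balance $17,347.59
Installment 3: opening $17,347.59; interest $260.21 → $17,607.80; payment $6,660.64; balance $10,947.16
Installment 4: opening $10,947.16; interest $164.20 → $11,111.36; payment $6,660.64; balance $4,450.72
Installment 5: opening $4,450.72; interest $66.76 → $4,517.48; payment $4,517.48; balance $0.00
Total paid: $31,160.04

$31,160.04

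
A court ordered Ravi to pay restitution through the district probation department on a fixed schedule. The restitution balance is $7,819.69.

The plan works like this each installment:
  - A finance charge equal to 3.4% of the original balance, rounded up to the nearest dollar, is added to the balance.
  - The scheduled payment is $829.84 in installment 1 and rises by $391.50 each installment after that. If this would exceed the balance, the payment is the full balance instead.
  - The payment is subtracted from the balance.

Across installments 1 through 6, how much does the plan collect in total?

Installment 1: $7,819.69 +$266.00 interest = $8,085.69; pay $829.84 → $7,255.85
Installment 2: $7,255.85 +$266.00 interest = $7,521.85; pay $1,221.34 → $6,300.51
Installment 3: $6,300.51 +$266.00 interest = $6,566.51; pay $1,612.84 → $4,953.67
Installment 4: $4,953.67 +$266.00 interest = $5,219.67; pay $2,004.34 → $3,215.33
Installment 5: $3,215.33 +$266.00 interest = $3,481.33; pay $2,395.84 → $1,085.49
Installment 6: $1,085.49 +$266.00 interest = $1,351.49; pay $1,351.49 → $0.00
Total paid: $9,415.69

$9,415.69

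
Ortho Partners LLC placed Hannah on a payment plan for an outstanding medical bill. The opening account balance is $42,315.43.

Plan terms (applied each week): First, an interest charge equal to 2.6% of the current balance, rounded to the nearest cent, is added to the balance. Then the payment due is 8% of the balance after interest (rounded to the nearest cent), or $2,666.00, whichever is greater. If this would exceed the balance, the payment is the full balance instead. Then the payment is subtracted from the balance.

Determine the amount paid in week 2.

Week 1: opening $42,315.43; interest $1,100.20 → $43,415.63; payment $3,473.25; balance $39,942.38
Week 2: opening $39,942.38; interest $1,038.50 → $40,980.88; payment $3,278.47; balance $37,702.41

$3,278.47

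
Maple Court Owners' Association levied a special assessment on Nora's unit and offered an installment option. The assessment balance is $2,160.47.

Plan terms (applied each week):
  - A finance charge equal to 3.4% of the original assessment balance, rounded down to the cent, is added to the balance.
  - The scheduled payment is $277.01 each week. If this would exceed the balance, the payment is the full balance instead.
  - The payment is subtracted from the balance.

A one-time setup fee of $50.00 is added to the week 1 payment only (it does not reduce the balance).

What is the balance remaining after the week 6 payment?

$939.11

Week 1: $2,160.47 +$73.45 interest = $2,233.92; pay $277.01 (+ $50.00 fee) → $1,956.91
Week 2: $1,956.91 +$73.45 interest = $2,030.36; pay $277.01 → $1,753.35
Week 3: $1,753.35 +$73.45 interest = $1,826.80; pay $277.01 → $1,549.79
Week 4: $1,549.79 +$73.45 interest = $1,623.24; pay $277.01 → $1,346.23
Week 5: $1,346.23 +$73.45 interest = $1,419.68; pay $277.01 → $1,142.67
Week 6: $1,142.67 +$73.45 interest = $1,216.12; pay $277.01 → $939.11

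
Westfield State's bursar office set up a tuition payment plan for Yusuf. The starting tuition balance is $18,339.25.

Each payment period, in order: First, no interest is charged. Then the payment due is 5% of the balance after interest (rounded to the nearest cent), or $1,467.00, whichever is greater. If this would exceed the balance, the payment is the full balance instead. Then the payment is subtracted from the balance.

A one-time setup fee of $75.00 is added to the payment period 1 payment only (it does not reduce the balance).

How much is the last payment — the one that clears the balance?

Payment period 1: $18,339.25 − $1,467.00 (+ $75.00 fee) → $16,872.25
Payment period 2: $16,872.25 − $1,467.00 → $15,405.25
Payment period 3: $15,405.25 − $1,467.00 → $13,938.25
Payment period 4: $13,938.25 − $1,467.00 → $12,471.25
Payment period 5: $12,471.25 − $1,467.00 → $11,004.25
Payment period 6: $11,004.25 − $1,467.00 → $9,537.25
Payment period 7: $9,537.25 − $1,467.00 → $8,070.25
Payment period 8: $8,070.25 − $1,467.00 → $6,603.25
Payment period 9: $6,603.25 − $1,467.00 → $5,136.25
Payment period 10: $5,136.25 − $1,467.00 → $3,669.25
Payment period 11: $3,669.25 − $1,467.00 → $2,202.25
Payment period 12: $2,202.25 − $1,467.00 → $735.25
Payment period 13: $735.25 − $735.25 → $0.00

$735.25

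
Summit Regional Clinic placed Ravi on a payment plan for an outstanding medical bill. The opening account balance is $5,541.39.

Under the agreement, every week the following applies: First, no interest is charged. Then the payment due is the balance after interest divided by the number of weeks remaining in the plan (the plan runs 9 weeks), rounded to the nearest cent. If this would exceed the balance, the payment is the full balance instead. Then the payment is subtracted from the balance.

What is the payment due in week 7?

Week 1: $5,541.39 − $615.71 → $4,925.68
Week 2: $4,925.68 − $615.71 → $4,309.97
Week 3: $4,309.97 − $615.71 → $3,694.26
Week 4: $3,694.26 − $615.71 → $3,078.55
Week 5: $3,078.55 − $615.71 → $2,462.84
Week 6: $2,462.84 − $615.71 → $1,847.13
Week 7: $1,847.13 − $615.71 → $1,231.42

$615.71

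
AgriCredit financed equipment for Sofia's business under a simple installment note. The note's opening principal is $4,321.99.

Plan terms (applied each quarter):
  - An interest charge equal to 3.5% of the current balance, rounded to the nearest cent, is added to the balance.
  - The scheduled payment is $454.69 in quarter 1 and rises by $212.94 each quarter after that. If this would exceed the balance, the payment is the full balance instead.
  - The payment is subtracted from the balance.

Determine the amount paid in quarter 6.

$506.81

# | Opening | Interest | Payment | End bal
1 | $4,321.99 | $151.27 | $454.69 | $4,018.57
2 | $4,018.57 | $140.65 | $667.63 | $3,491.59
3 | $3,491.59 | $122.21 | $880.57 | $2,733.23
4 | $2,733.23 | $95.66 | $1,093.51 | $1,735.38
5 | $1,735.38 | $60.74 | $1,306.45 | $489.67
6 | $489.67 | $17.14 | $506.81 | $0.00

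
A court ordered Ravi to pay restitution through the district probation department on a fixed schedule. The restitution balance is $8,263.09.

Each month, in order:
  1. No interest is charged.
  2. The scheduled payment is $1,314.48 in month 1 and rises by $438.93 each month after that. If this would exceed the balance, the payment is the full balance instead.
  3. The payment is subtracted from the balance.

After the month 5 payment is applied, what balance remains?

$0.00

Month 1: $8,263.09 − $1,314.48 → $6,948.61
Month 2: $6,948.61 − $1,753.41 → $5,195.20
Month 3: $5,195.20 − $2,192.34 → $3,002.86
Month 4: $3,002.86 − $2,631.27 → $371.59
Month 5: $371.59 − $371.59 → $0.00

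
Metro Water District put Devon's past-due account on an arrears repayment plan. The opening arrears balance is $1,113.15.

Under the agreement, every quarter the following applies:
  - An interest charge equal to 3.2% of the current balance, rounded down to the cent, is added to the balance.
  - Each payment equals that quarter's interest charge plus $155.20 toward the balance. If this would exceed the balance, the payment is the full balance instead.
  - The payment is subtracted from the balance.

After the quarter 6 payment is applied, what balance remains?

$181.95

Quarter 1: opening $1,113.15; interest $35.62 → $1,148.77; payment $190.82; balance $957.95
Quarter 2: opening $957.95; interest $30.65 → $988.60; payment $185.85; balance $802.75
Quarter 3: opening $802.75; interest $25.68 → $828.43; payment $180.88; balance $647.55
Quarter 4: opening $647.55; interest $20.72 → $668.27; payment $175.92; balance $492.35
Quarter 5: opening $492.35; interest $15.75 → $508.10; payment $170.95; balance $337.15
Quarter 6: opening $337.15; interest $10.78 → $347.93; payment $165.98; balance $181.95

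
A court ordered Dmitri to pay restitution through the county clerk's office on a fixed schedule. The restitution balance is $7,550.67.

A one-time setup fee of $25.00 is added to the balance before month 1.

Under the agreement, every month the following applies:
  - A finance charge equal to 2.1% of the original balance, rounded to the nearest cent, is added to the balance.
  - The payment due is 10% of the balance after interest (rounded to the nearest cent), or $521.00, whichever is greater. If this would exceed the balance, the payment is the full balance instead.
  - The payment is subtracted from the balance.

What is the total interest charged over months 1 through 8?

$1,268.48

Month 1: $7,575.67 +$158.56 interest = $7,734.23; pay $773.42 → $6,960.81
Month 2: $6,960.81 +$158.56 interest = $7,119.37; pay $711.94 → $6,407.43
Month 3: $6,407.43 +$158.56 interest = $6,565.99; pay $656.60 → $5,909.39
Month 4: $5,909.39 +$158.56 interest = $6,067.95; pay $606.80 → $5,461.15
Month 5: $5,461.15 +$158.56 interest = $5,619.71; pay $561.97 → $5,057.74
Month 6: $5,057.74 +$158.56 interest = $5,216.30; pay $521.63 → $4,694.67
Month 7: $4,694.67 +$158.56 interest = $4,853.23; pay $521.00 → $4,332.23
Month 8: $4,332.23 +$158.56 interest = $4,490.79; pay $521.00 → $3,969.79
Total interest: $158.56 + $158.56 + $158.56 + $158.56 + $158.56 + $158.56 + $158.56 + $158.56 = $1,268.48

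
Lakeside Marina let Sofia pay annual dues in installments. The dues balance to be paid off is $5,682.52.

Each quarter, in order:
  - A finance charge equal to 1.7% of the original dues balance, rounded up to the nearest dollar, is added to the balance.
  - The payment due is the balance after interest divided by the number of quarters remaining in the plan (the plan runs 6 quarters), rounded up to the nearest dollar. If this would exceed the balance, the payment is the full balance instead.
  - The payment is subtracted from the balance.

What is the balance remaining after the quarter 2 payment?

$3,929.52

Quarter 1: $5,682.52 +$97.00 interest = $5,779.52; pay $964.00 → $4,815.52
Quarter 2: $4,815.52 +$97.00 interest = $4,912.52; pay $983.00 → $3,929.52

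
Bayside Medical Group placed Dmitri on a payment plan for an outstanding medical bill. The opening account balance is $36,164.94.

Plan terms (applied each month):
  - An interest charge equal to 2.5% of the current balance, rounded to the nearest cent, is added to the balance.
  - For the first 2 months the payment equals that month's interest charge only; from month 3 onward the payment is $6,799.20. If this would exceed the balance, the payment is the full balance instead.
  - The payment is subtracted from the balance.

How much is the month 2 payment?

$904.12

Month 1: opening $36,164.94; interest $904.12 → $37,069.06; payment $904.12; balance $36,164.94
Month 2: opening $36,164.94; interest $904.12 → $37,069.06; payment $904.12; balance $36,164.94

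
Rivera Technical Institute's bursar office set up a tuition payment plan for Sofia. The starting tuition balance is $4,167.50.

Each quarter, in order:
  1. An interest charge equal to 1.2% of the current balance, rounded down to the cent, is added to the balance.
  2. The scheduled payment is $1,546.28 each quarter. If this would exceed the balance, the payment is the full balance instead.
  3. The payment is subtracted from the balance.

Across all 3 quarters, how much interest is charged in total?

Quarter 1: $4,167.50 +$50.01 interest = $4,217.51; pay $1,546.28 → $2,671.23
Quarter 2: $2,671.23 +$32.05 interest = $2,703.28; pay $1,546.28 → $1,157.00
Quarter 3: $1,157.00 +$13.88 interest = $1,170.88; pay $1,170.88 → $0.00
Total interest: $50.01 + $32.05 + $13.88 = $95.94

$95.94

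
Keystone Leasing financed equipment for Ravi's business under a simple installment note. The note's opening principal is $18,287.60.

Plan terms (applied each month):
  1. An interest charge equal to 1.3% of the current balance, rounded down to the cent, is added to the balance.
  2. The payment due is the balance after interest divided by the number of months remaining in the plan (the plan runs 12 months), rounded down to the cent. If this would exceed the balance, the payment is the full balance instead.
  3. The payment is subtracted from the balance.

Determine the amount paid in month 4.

$1,604.77

Month 1: opening $18,287.60; interest $237.73 → $18,525.33; payment $1,543.77; balance $16,981.56
Month 2: opening $16,981.56; interest $220.76 → $17,202.32; payment $1,563.84; balance $15,638.48
Month 3: opening $15,638.48; interest $203.30 → $15,841.78; payment $1,584.17; balance $14,257.61
Month 4: opening $14,257.61; interest $185.34 → $14,442.95; payment $1,604.77; balance $12,838.18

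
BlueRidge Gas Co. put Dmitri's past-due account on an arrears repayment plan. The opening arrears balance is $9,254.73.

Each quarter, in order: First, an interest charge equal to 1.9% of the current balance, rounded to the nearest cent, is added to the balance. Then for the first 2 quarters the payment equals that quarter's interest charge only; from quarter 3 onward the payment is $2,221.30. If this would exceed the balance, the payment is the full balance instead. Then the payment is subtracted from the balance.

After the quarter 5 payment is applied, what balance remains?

Quarter 1: opening $9,254.73; interest $175.84 → $9,430.57; payment $175.84; balance $9,254.73
Quarter 2: opening $9,254.73; interest $175.84 → $9,430.57; payment $175.84; balance $9,254.73
Quarter 3: opening $9,254.73; interest $175.84 → $9,430.57; payment $2,221.30; balance $7,209.27
Quarter 4: opening $7,209.27; interest $136.98 → $7,346.25; payment $2,221.30; balance $5,124.95
Quarter 5: opening $5,124.95; interest $97.37 → $5,222.32; payment $2,221.30; balance $3,001.02

$3,001.02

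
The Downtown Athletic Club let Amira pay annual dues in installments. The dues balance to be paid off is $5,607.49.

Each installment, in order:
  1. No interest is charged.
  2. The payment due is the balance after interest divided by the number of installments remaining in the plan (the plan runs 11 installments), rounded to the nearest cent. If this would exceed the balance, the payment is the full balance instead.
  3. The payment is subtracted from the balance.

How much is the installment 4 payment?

Installment 1: opening $5,607.49; payment $509.77; balance $5,097.72
Installment 2: opening $5,097.72; payment $509.77; balance $4,587.95
Installment 3: opening $4,587.95; payment $509.77; balance $4,078.18
Installment 4: opening $4,078.18; payment $509.77; balance $3,568.41

$509.77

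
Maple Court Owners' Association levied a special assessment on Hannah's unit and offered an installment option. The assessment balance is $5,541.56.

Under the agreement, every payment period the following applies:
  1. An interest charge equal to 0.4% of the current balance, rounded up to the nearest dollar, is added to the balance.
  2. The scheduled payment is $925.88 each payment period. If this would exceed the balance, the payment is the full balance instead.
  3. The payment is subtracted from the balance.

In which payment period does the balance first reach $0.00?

Payment period 1: $5,541.56 +$23.00 interest = $5,564.56; pay $925.88 → $4,638.68
Payment period 2: $4,638.68 +$19.00 interest = $4,657.68; pay $925.88 → $3,731.80
Payment period 3: $3,731.80 +$15.00 interest = $3,746.80; pay $925.88 → $2,820.92
Payment period 4: $2,820.92 +$12.00 interest = $2,832.92; pay $925.88 → $1,907.04
Payment period 5: $1,907.04 +$8.00 interest = $1,915.04; pay $925.88 → $989.16
Payment period 6: $989.16 +$4.00 interest = $993.16; pay $925.88 → $67.28
Payment period 7: $67.28 +$1.00 interest = $68.28; pay $68.28 → $0.00
Balance reaches $0.00 in payment period 7.

7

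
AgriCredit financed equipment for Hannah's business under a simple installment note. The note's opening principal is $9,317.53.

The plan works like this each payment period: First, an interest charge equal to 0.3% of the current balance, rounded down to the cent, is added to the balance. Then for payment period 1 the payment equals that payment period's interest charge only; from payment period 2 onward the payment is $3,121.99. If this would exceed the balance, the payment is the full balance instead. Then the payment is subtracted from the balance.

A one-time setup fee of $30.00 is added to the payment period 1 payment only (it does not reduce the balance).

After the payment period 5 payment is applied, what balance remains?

Payment period 1: opening $9,317.53; interest $27.95 → $9,345.48; payment $27.95 (+ $30.00 fee); balance $9,317.53
Payment period 2: opening $9,317.53; interest $27.95 → $9,345.48; payment $3,121.99; balance $6,223.49
Payment period 3: opening $6,223.49; interest $18.67 → $6,242.16; payment $3,121.99; balance $3,120.17
Payment period 4: opening $3,120.17; interest $9.36 → $3,129.53; payment $3,121.99; balance $7.54
Payment period 5: opening $7.54; interest $0.02 → $7.56; payment $7.56; balance $0.00

$0.00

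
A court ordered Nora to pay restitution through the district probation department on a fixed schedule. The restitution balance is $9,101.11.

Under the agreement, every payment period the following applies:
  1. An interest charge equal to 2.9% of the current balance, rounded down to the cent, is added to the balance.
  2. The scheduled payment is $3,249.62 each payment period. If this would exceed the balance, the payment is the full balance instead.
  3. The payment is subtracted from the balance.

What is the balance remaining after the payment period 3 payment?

$0.00

Payment period 1: opening $9,101.11; interest $263.93 → $9,365.04; payment $3,249.62; balance $6,115.42
Payment period 2: opening $6,115.42; interest $177.34 → $6,292.76; payment $3,249.62; balance $3,043.14
Payment period 3: opening $3,043.14; interest $88.25 → $3,131.39; payment $3,131.39; balance $0.00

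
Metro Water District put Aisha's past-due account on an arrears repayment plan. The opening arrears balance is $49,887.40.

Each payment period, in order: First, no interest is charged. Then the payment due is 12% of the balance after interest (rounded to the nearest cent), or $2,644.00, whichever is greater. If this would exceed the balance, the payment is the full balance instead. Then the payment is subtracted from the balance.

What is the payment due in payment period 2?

# | Opening | Payment | End bal
1 | $49,887.40 | $5,986.49 | $43,900.91
2 | $43,900.91 | $5,268.11 | $38,632.80

$5,268.11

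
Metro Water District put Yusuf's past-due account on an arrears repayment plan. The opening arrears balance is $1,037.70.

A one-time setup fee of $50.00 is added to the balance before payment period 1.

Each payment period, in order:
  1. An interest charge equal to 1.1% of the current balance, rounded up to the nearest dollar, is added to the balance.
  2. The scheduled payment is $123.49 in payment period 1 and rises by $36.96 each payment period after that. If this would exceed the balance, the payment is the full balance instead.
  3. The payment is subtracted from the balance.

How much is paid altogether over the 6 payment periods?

$1,135.70

Payment period 1: opening $1,087.70; interest $12.00 → $1,099.70; payment $123.49; balance $976.21
Payment period 2: opening $976.21; interest $11.00 → $987.21; payment $160.45; balance $826.76
Payment period 3: opening $826.76; interest $10.00 → $836.76; payment $197.41; balance $639.35
Payment period 4: opening $639.35; interest $8.00 → $647.35; payment $234.37; balance $412.98
Payment period 5: opening $412.98; interest $5.00 → $417.98; payment $271.33; balance $146.65
Payment period 6: opening $146.65; interest $2.00 → $148.65; payment $148.65; balance $0.00
Total paid: $1,135.70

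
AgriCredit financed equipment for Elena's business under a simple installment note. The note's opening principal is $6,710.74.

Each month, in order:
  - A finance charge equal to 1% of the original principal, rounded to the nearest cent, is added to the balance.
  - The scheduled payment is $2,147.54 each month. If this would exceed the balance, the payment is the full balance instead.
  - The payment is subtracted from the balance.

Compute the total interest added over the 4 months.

Month 1: $6,710.74 +$67.11 interest = $6,777.85; pay $2,147.54 → $4,630.31
Month 2: $4,630.31 +$67.11 interest = $4,697.42; pay $2,147.54 → $2,549.88
Month 3: $2,549.88 +$67.11 interest = $2,616.99; pay $2,147.54 → $469.45
Month 4: $469.45 +$67.11 interest = $536.56; pay $536.56 → $0.00
Total interest: $67.11 + $67.11 + $67.11 + $67.11 = $268.44

$268.44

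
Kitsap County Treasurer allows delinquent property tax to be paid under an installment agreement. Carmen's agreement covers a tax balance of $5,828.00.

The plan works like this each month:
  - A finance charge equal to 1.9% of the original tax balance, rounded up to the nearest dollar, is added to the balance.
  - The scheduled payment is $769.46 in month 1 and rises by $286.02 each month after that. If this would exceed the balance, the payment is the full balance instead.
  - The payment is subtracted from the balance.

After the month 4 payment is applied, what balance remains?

# | Opening | Interest | Payment | End bal
1 | $5,828.00 | $111.00 | $769.46 | $5,169.54
2 | $5,169.54 | $111.00 | $1,055.48 | $4,225.06
3 | $4,225.06 | $111.00 | $1,341.50 | $2,994.56
4 | $2,994.56 | $111.00 | $1,627.52 | $1,478.04

$1,478.04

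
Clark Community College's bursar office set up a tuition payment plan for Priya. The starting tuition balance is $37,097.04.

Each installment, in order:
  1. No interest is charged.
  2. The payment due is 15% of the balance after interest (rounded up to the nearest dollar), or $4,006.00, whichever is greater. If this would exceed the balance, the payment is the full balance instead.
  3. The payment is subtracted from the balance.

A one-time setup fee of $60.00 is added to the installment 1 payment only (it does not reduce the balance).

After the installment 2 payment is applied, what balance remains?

$26,802.04

# | Opening | Payment | Fee | End bal
1 | $37,097.04 | $5,565.00 | $60.00 | $31,532.04
2 | $31,532.04 | $4,730.00 | — | $26,802.04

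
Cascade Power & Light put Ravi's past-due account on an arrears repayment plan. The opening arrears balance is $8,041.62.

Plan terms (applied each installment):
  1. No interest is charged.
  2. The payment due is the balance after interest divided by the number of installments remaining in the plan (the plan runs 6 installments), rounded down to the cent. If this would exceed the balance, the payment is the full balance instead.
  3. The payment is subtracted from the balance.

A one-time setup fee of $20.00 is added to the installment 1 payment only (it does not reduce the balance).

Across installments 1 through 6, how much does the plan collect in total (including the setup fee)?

$8,061.62

# | Opening | Payment | Fee | End bal
1 | $8,041.62 | $1,340.27 | $20.00 | $6,701.35
2 | $6,701.35 | $1,340.27 | — | $5,361.08
3 | $5,361.08 | $1,340.27 | — | $4,020.81
4 | $4,020.81 | $1,340.27 | — | $2,680.54
5 | $2,680.54 | $1,340.27 | — | $1,340.27
6 | $1,340.27 | $1,340.27 | — | $0.00
Total paid: $8,061.62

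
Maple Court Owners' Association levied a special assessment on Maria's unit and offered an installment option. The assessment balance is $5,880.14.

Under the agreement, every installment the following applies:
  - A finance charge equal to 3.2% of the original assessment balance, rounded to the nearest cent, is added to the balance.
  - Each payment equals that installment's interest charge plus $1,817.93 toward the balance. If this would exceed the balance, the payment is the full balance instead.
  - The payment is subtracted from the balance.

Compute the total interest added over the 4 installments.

Installment 1: $5,880.14 +$188.16 interest = $6,068.30; pay $2,006.09 → $4,062.21
Installment 2: $4,062.21 +$188.16 interest = $4,250.37; pay $2,006.09 → $2,244.28
Installment 3: $2,244.28 +$188.16 interest = $2,432.44; pay $2,006.09 → $426.35
Installment 4: $426.35 +$188.16 interest = $614.51; pay $614.51 → $0.00
Total interest: $188.16 + $188.16 + $188.16 + $188.16 = $752.64

$752.64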